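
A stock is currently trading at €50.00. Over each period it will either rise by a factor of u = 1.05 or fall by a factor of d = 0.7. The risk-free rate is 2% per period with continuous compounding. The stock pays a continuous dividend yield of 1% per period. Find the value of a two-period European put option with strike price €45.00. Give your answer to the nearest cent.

€1.86

Per-period risk-free factor R = e^0.02 = 1.0202; dividend-adjusted growth = e^(0.02−0.01) = 1.0101.
Risk-neutral probability p = (1.0101 − 0.7)/(1.05 − 0.7) = 0.3101/0.3500 = 0.8859
Terminal stock prices: S_uu = 55.12, S_ud = 36.75, S_dd = 24.5
Terminal payoffs (K − S): max(-10.12, 0) = 0, max(8.25, 0) = 8.25, max(20.5, 0) = 20.5
Node u (S = 52.5): V_u = e^(−0.02)·[0.8859·0.0000 + 0.1141·8.2500] = 0.9230
Node d (S = 35): V_d = e^(−0.02)·[0.8859·8.2500 + 0.1141·20.5000] = 9.4572
Node 0 (S = 50): V_0 = e^(−0.02)·[0.8859·0.9230 + 0.1141·9.4572] = 1.8596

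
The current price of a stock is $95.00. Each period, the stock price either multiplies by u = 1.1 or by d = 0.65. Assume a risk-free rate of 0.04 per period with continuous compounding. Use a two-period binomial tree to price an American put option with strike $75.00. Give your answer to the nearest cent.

Risk-neutral probability p = (e^0.04 − 0.65)/(1.1 − 0.65) = 0.3908/0.4500 = 0.8685
Terminal stock prices: S_uu = 115, S_ud = 67.93, S_dd = 40.14
Terminal payoffs (K − S): max(-39.95, 0) = 0, max(7.075, 0) = 7.075, max(34.86, 0) = 34.86
Node u (S = 104.5): continuation = e^(−0.04)·[0.8685·0.0000 + 0.1315·7.0750] = 0.8941; exercise value = 0.0000 ≤ continuation, so V_u = 0.8941
Node d (S = 61.75): continuation = e^(−0.04)·[0.8685·7.0750 + 0.1315·34.8625] = 10.3092; exercise value = 13.2500 > continuation, so V_d = 13.2500 (exercise)
Node 0 (S = 95): continuation = e^(−0.04)·[0.8685·0.8941 + 0.1315·13.2500] = 2.4205; exercise value = 0.0000 ≤ continuation, so V_0 = 2.4205

$2.42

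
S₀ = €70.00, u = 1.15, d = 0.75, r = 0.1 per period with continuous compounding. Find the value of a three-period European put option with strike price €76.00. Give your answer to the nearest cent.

Risk-neutral probability p = (e^0.1 − 0.75)/(1.15 − 0.75) = 0.3552/0.4000 = 0.8879
Terminal stock prices: S_uuu = 106.5, S_uud = 69.43, S_udd = 45.28, S_ddd = 29.53
Terminal payoffs (K − S): max(-30.46, 0) = 0, max(6.569, 0) = 6.569, max(30.72, 0) = 30.72, max(46.47, 0) = 46.47
Node uu (S = 92.57): V_uu = e^(−0.1)·[0.8879·0.0000 + 0.1121·6.5688] = 0.6661
Node ud (S = 60.38): V_ud = e^(−0.1)·[0.8879·6.5688 + 0.1121·30.7188] = 8.3926
Node dd (S = 39.38): V_dd = e^(−0.1)·[0.8879·30.7188 + 0.1121·46.4688] = 29.3926
Node u (S = 80.5): V_u = e^(−0.1)·[0.8879·0.6661 + 0.1121·8.3926] = 1.3863
Node d (S = 52.5): V_d = e^(−0.1)·[0.8879·8.3926 + 0.1121·29.3926] = 9.7235
Node 0 (S = 70): V_0 = e^(−0.1)·[0.8879·1.3863 + 0.1121·9.7235] = 2.0998

€2.10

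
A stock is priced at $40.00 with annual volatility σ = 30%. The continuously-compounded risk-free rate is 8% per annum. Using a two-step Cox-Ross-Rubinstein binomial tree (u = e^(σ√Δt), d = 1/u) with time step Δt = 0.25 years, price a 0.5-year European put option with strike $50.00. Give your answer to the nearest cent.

$9.12

CRR parameters: u = e^(σ√Δt) = e^(0.3·√0.25) = 1.1618, d = 1/u = 0.8607
Per-period rate: rΔt = 0.08·0.25 = 0.02, so R = e^0.02 = 1.0202
Risk-neutral probability p = (e^0.02 − 0.8607)/(1.1618 − 0.8607) = 0.1595/0.3011 = 0.5297
Terminal stock prices: S_uu = 53.99, S_ud = 40, S_dd = 29.63
Terminal payoffs (K − S): max(-3.994, 0) = 0, max(10, 0) = 10, max(20.37, 0) = 20.37
Node u (S = 46.47): V_u = e^(−0.02)·[0.5297·0.0000 + 0.4703·10.0000] = 4.6103
Node d (S = 34.43): V_d = e^(−0.02)·[0.5297·10.0000 + 0.4703·20.3673] = 14.5816
Node 0 (S = 40): V_0 = e^(−0.02)·[0.5297·4.6103 + 0.4703·14.5816] = 9.1161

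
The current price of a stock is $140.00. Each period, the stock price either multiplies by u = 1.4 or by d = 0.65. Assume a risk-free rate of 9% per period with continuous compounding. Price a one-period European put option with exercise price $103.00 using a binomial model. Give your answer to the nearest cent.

$4.47

Risk-neutral probability p = (e^0.09 − 0.65)/(1.4 − 0.65) = 0.4442/0.7500 = 0.5922
Terminal stock prices: S_u = 196, S_d = 91
Terminal payoffs (K − S): max(-93, 0) = 0, max(12, 0) = 12
Node 0 (S = 140): V_0 = e^(−0.09)·[0.5922·0.0000 + 0.4078·12.0000] = 4.4721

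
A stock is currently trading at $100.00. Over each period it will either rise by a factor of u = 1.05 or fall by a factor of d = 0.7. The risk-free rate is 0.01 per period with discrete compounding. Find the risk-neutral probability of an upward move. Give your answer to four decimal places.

p = 0.8857

Risk-neutral probability p = (1 + 0.01 − 0.7)/(1.05 − 0.7) = 0.3100/0.3500 = 0.8857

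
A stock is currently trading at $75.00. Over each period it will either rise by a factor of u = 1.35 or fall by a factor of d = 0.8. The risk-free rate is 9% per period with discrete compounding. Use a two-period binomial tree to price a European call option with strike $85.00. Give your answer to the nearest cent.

Risk-neutral probability p = (1 + 0.09 − 0.8)/(1.35 − 0.8) = 0.2900/0.5500 = 0.5273
Terminal stock prices: S_uu = 136.7, S_ud = 81, S_dd = 48
Terminal payoffs (S − K): max(51.69, 0) = 51.69, max(-4, 0) = 0, max(-37, 0) = 0
Node u (S = 101.2): V_u = 1/1.09·[0.5273·51.6875 + 0.4727·0.0000] = 25.0031
Node d (S = 60): V_d = 1/1.09·[0.5273·0.0000 + 0.4727·0.0000] = 0.0000
Node 0 (S = 75): V_0 = 1/1.09·[0.5273·25.0031 + 0.4727·0.0000] = 12.0949

$12.09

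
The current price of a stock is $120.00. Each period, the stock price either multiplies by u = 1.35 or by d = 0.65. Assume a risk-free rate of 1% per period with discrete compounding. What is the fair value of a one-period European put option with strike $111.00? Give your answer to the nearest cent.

Risk-neutral probability p = (1 + 0.01 − 0.65)/(1.35 − 0.65) = 0.3600/0.7000 = 0.5143
Terminal stock prices: S_u = 162, S_d = 78
Terminal payoffs (K − S): max(-51, 0) = 0, max(33, 0) = 33
Node 0 (S = 120): V_0 = 1/1.01·[0.5143·0.0000 + 0.4857·33.0000] = 15.8699

$15.87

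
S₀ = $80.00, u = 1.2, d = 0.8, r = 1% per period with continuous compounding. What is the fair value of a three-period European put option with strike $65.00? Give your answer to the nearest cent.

Risk-neutral probability p = (e^0.01 − 0.8)/(1.2 − 0.8) = 0.2101/0.4000 = 0.5251
Terminal stock prices: S_uuu = 138.2, S_uud = 92.16, S_udd = 61.44, S_ddd = 40.96
Terminal payoffs (K − S): max(-73.24, 0) = 0, max(-27.16, 0) = 0, max(3.56, 0) = 3.56, max(24.04, 0) = 24.04
Node uu (S = 115.2): V_uu = e^(−0.01)·[0.5251·0.0000 + 0.4749·0.0000] = 0.0000
Node ud (S = 76.8): V_ud = e^(−0.01)·[0.5251·0.0000 + 0.4749·3.5600] = 1.6737
Node dd (S = 51.2): V_dd = e^(−0.01)·[0.5251·3.5600 + 0.4749·24.0400] = 13.1532
Node u (S = 96): V_u = e^(−0.01)·[0.5251·0.0000 + 0.4749·1.6737] = 0.7869
Node d (S = 64): V_d = e^(−0.01)·[0.5251·1.6737 + 0.4749·13.1532] = 7.0542
Node 0 (S = 80): V_0 = e^(−0.01)·[0.5251·0.7869 + 0.4749·7.0542] = 3.7256

$3.73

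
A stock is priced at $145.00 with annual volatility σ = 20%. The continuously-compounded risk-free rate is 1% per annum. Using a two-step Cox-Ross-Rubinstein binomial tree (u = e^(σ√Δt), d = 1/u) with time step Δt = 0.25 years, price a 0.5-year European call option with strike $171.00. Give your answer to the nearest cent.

CRR parameters: u = e^(σ√Δt) = e^(0.2·√0.25) = 1.1052, d = 1/u = 0.9048
Per-period rate: rΔt = 0.01·0.25 = 0.0025, so R = e^0.0025 = 1.0025
Risk-neutral probability p = (e^0.0025 − 0.9048)/(1.1052 − 0.9048) = 0.0977/0.2003 = 0.4875
Terminal stock prices: S_uu = 177.1, S_ud = 145, S_dd = 118.7
Terminal payoffs (S − K): max(6.103, 0) = 6.103, max(-26, 0) = 0, max(-52.28, 0) = 0
Node u (S = 160.2): V_u = e^(−0.0025)·[0.4875·6.1034 + 0.5125·0.0000] = 2.9681
Node d (S = 131.2): V_d = e^(−0.0025)·[0.4875·0.0000 + 0.5125·0.0000] = 0.0000
Node 0 (S = 145): V_0 = e^(−0.0025)·[0.4875·2.9681 + 0.5125·0.0000] = 1.4434

$1.44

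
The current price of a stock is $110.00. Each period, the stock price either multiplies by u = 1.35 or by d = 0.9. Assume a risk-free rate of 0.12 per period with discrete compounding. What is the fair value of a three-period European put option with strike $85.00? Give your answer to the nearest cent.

Risk-neutral probability p = (1 + 0.12 − 0.9)/(1.35 − 0.9) = 0.2200/0.4500 = 0.4889
Terminal stock prices: S_uuu = 270.6, S_uud = 180.4, S_udd = 120.3, S_ddd = 80.19
Terminal payoffs (K − S): max(-185.6, 0) = 0, max(-95.43, 0) = 0, max(-35.29, 0) = 0, max(4.81, 0) = 4.81
Node uu (S = 200.5): V_uu = 1/1.12·[0.4889·0.0000 + 0.5111·0.0000] = 0.0000
Node ud (S = 133.7): V_ud = 1/1.12·[0.4889·0.0000 + 0.5111·0.0000] = 0.0000
Node dd (S = 89.1): V_dd = 1/1.12·[0.4889·0.0000 + 0.5111·4.8100] = 2.1950
Node u (S = 148.5): V_u = 1/1.12·[0.4889·0.0000 + 0.5111·0.0000] = 0.0000
Node d (S = 99): V_d = 1/1.12·[0.4889·0.0000 + 0.5111·2.1950] = 1.0017
Node 0 (S = 110): V_0 = 1/1.12·[0.4889·0.0000 + 0.5111·1.0017] = 0.4571

$0.46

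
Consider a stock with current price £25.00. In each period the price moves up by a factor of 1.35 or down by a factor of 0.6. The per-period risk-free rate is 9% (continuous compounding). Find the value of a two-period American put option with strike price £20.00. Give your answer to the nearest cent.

Risk-neutral probability p = (e^0.09 − 0.6)/(1.35 − 0.6) = 0.4942/0.7500 = 0.6589
Terminal stock prices: S_uu = 45.56, S_ud = 20.25, S_dd = 9
Terminal payoffs (K − S): max(-25.56, 0) = 0, max(-0.25, 0) = 0, max(11, 0) = 11
Node u (S = 33.75): continuation = e^(−0.09)·[0.6589·0.0000 + 0.3411·0.0000] = 0.0000; exercise value = 0.0000 ≤ continuation, so V_u = 0.0000
Node d (S = 15): continuation = e^(−0.09)·[0.6589·0.0000 + 0.3411·11.0000] = 3.4292; exercise value = 5.0000 > continuation, so V_d = 5.0000 (exercise)
Node 0 (S = 25): continuation = e^(−0.09)·[0.6589·0.0000 + 0.3411·5.0000] = 1.5587; exercise value = 0.0000 ≤ continuation, so V_0 = 1.5587

£1.56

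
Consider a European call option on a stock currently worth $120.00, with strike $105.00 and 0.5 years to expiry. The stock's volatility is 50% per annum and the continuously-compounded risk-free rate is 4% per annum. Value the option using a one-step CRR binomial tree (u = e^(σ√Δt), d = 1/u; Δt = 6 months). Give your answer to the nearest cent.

$28.45

CRR parameters: u = e^(σ√Δt) = e^(0.5·√0.5) = 1.4241, d = 1/u = 0.7022
Per-period rate: rΔt = 0.04·0.5 = 0.02, so R = e^0.02 = 1.0202
Risk-neutral probability p = (e^0.02 − 0.7022)/(1.4241 − 0.7022) = 0.3180/0.7219 = 0.4405
Terminal stock prices: S_u = 170.9, S_d = 84.26
Terminal payoffs (S − K): max(65.89, 0) = 65.89, max(-20.74, 0) = 0
Node 0 (S = 120): V_0 = e^(−0.02)·[0.4405·65.8943 + 0.5595·0.0000] = 28.4519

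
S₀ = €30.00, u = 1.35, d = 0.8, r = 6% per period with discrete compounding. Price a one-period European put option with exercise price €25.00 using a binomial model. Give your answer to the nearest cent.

€0.50

Risk-neutral probability p = (1 + 0.06 − 0.8)/(1.35 − 0.8) = 0.2600/0.5500 = 0.4727
Terminal stock prices: S_u = 40.5, S_d = 24
Terminal payoffs (K − S): max(-15.5, 0) = 0, max(1, 0) = 1
Node 0 (S = 30): V_0 = 1/1.06·[0.4727·0.0000 + 0.5273·1.0000] = 0.4974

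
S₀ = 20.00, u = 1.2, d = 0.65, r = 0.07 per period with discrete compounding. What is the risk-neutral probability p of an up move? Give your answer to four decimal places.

p = 0.7636

Risk-neutral probability p = (1 + 0.07 − 0.65)/(1.2 − 0.65) = 0.4200/0.5500 = 0.7636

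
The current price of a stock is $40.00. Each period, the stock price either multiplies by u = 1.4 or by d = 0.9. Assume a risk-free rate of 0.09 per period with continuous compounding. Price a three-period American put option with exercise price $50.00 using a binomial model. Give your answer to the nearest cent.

$10.00

Risk-neutral probability p = (e^0.09 − 0.9)/(1.4 − 0.9) = 0.1942/0.5000 = 0.3883
Terminal stock prices: S_uuu = 109.8, S_uud = 70.56, S_udd = 45.36, S_ddd = 29.16
Terminal payoffs (K − S): max(-59.76, 0) = 0, max(-20.56, 0) = 0, max(4.64, 0) = 4.64, max(20.84, 0) = 20.84
Node uu (S = 78.4): continuation = e^(−0.09)·[0.3883·0.0000 + 0.6117·0.0000] = 0.0000; exercise value = 0.0000 ≤ continuation, so V_uu = 0.0000
Node ud (S = 50.4): continuation = e^(−0.09)·[0.3883·0.0000 + 0.6117·4.6400] = 2.5938; exercise value = 0.0000 ≤ continuation, so V_ud = 2.5938
Node dd (S = 32.4): continuation = e^(−0.09)·[0.3883·4.6400 + 0.6117·20.8400] = 13.2966; exercise value = 17.6000 > continuation, so V_dd = 17.6000 (exercise)
Node u (S = 56): continuation = e^(−0.09)·[0.3883·0.0000 + 0.6117·2.5938] = 1.4499; exercise value = 0.0000 ≤ continuation, so V_u = 1.4499
Node d (S = 36): continuation = e^(−0.09)·[0.3883·2.5938 + 0.6117·17.6000] = 10.7591; exercise value = 14.0000 > continuation, so V_d = 14.0000 (exercise)
Node 0 (S = 40): continuation = e^(−0.09)·[0.3883·1.4499 + 0.6117·14.0000] = 8.3407; exercise value = 10.0000 > continuation, so V_0 = 10.0000 (exercise)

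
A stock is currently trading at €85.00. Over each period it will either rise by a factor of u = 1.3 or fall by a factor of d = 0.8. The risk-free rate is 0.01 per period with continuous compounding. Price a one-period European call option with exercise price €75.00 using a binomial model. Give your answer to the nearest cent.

Risk-neutral probability p = (e^0.01 − 0.8)/(1.3 − 0.8) = 0.2101/0.5000 = 0.4201
Terminal stock prices: S_u = 110.5, S_d = 68
Terminal payoffs (S − K): max(35.5, 0) = 35.5, max(-7, 0) = 0
Node 0 (S = 85): V_0 = e^(−0.01)·[0.4201·35.5000 + 0.5799·0.0000] = 14.7652

€14.77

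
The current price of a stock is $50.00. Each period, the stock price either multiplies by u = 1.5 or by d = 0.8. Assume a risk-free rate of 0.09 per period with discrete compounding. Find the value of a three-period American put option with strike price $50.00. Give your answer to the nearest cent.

$5.64

Risk-neutral probability p = (1 + 0.09 − 0.8)/(1.5 − 0.8) = 0.2900/0.7000 = 0.4143
Terminal stock prices: S_uuu = 168.8, S_uud = 90, S_udd = 48, S_ddd = 25.6
Terminal payoffs (K − S): max(-118.8, 0) = 0, max(-40, 0) = 0, max(2, 0) = 2, max(24.4, 0) = 24.4
Node uu (S = 112.5): continuation = 1/1.09·[0.4143·0.0000 + 0.5857·0.0000] = 0.0000; exercise value = 0.0000 ≤ continuation, so V_uu = 0.0000
Node ud (S = 60): continuation = 1/1.09·[0.4143·0.0000 + 0.5857·2.0000] = 1.0747; exercise value = 0.0000 ≤ continuation, so V_ud = 1.0747
Node dd (S = 32): continuation = 1/1.09·[0.4143·2.0000 + 0.5857·24.4000] = 13.8716; exercise value = 18.0000 > continuation, so V_dd = 18.0000 (exercise)
Node u (S = 75): continuation = 1/1.09·[0.4143·0.0000 + 0.5857·1.0747] = 0.5775; exercise value = 0.0000 ≤ continuation, so V_u = 0.5775
Node d (S = 40): continuation = 1/1.09·[0.4143·1.0747 + 0.5857·18.0000] = 10.0808; exercise value = 10.0000 ≤ continuation, so V_d = 10.0808
Node 0 (S = 50): continuation = 1/1.09·[0.4143·0.5775 + 0.5857·10.0808] = 5.6364; exercise value = 0.0000 ≤ continuation, so V_0 = 5.6364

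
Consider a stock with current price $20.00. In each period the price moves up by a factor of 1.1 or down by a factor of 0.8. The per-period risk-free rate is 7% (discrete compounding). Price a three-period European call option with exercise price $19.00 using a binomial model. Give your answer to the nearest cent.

Risk-neutral probability p = (1 + 0.07 − 0.8)/(1.1 − 0.8) = 0.2700/0.3000 = 0.9000
Terminal stock prices: S_uuu = 26.62, S_uud = 19.36, S_udd = 14.08, S_ddd = 10.24
Terminal payoffs (S − K): max(7.62, 0) = 7.62, max(0.36, 0) = 0.36, max(-4.92, 0) = 0, max(-8.76, 0) = 0
Node uu (S = 24.2): V_uu = 1/1.07·[0.9000·7.6200 + 0.1000·0.3600] = 6.4430
Node ud (S = 17.6): V_ud = 1/1.07·[0.9000·0.3600 + 0.1000·0.0000] = 0.3028
Node dd (S = 12.8): V_dd = 1/1.07·[0.9000·0.0000 + 0.1000·0.0000] = 0.0000
Node u (S = 22): V_u = 1/1.07·[0.9000·6.4430 + 0.1000·0.3028] = 5.4476
Node d (S = 16): V_d = 1/1.07·[0.9000·0.3028 + 0.1000·0.0000] = 0.2547
Node 0 (S = 20): V_0 = 1/1.07·[0.9000·5.4476 + 0.1000·0.2547] = 4.6059

$4.61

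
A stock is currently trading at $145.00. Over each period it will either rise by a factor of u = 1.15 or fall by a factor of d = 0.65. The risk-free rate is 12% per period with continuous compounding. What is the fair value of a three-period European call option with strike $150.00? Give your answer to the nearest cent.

$42.86

Risk-neutral probability p = (e^0.12 − 0.65)/(1.15 − 0.65) = 0.4775/0.5000 = 0.9550
Terminal stock prices: S_uuu = 220.5, S_uud = 124.6, S_udd = 70.45, S_ddd = 39.82
Terminal payoffs (S − K): max(70.53, 0) = 70.53, max(-25.35, 0) = 0, max(-79.55, 0) = 0, max(-110.2, 0) = 0
Node uu (S = 191.8): V_uu = e^(−0.12)·[0.9550·70.5269 + 0.0450·0.0000] = 59.7365
Node ud (S = 108.4): V_ud = e^(−0.12)·[0.9550·0.0000 + 0.0450·0.0000] = 0.0000
Node dd (S = 61.26): V_dd = e^(−0.12)·[0.9550·0.0000 + 0.0450·0.0000] = 0.0000
Node u (S = 166.8): V_u = e^(−0.12)·[0.9550·59.7365 + 0.0450·0.0000] = 50.5970
Node d (S = 94.25): V_d = e^(−0.12)·[0.9550·0.0000 + 0.0450·0.0000] = 0.0000
Node 0 (S = 145): V_0 = e^(−0.12)·[0.9550·50.5970 + 0.0450·0.0000] = 42.8559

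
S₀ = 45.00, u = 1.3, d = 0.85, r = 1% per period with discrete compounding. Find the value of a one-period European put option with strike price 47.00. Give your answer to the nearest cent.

5.58

Risk-neutral probability p = (1 + 0.01 − 0.85)/(1.3 − 0.85) = 0.1600/0.4500 = 0.3556
Terminal stock prices: S_u = 58.5, S_d = 38.25
Terminal payoffs (K − S): max(-11.5, 0) = 0, max(8.75, 0) = 8.75
Node 0 (S = 45): V_0 = 1/1.01·[0.3556·0.0000 + 0.6444·8.7500] = 5.5831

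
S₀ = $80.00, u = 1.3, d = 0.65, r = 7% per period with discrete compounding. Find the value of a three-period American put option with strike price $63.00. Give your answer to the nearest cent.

$5.71

Risk-neutral probability p = (1 + 0.07 − 0.65)/(1.3 − 0.65) = 0.4200/0.6500 = 0.6462
Terminal stock prices: S_uuu = 175.8, S_uud = 87.88, S_udd = 43.94, S_ddd = 21.97
Terminal payoffs (K − S): max(-112.8, 0) = 0, max(-24.88, 0) = 0, max(19.06, 0) = 19.06, max(41.03, 0) = 41.03
Node uu (S = 135.2): continuation = 1/1.07·[0.6462·0.0000 + 0.3538·0.0000] = 0.0000; exercise value = 0.0000 ≤ continuation, so V_uu = 0.0000
Node ud (S = 67.6): continuation = 1/1.07·[0.6462·0.0000 + 0.3538·19.0600] = 6.3031; exercise value = 0.0000 ≤ continuation, so V_ud = 6.3031
Node dd (S = 33.8): continuation = 1/1.07·[0.6462·19.0600 + 0.3538·41.0300] = 25.0785; exercise value = 29.2000 > continuation, so V_dd = 29.2000 (exercise)
Node u (S = 104): continuation = 1/1.07·[0.6462·0.0000 + 0.3538·6.3031] = 2.0844; exercise value = 0.0000 ≤ continuation, so V_u = 2.0844
Node d (S = 52): continuation = 1/1.07·[0.6462·6.3031 + 0.3538·29.2000] = 13.4627; exercise value = 11.0000 ≤ continuation, so V_d = 13.4627
Node 0 (S = 80): continuation = 1/1.07·[0.6462·2.0844 + 0.3538·13.4627] = 5.7108; exercise value = 0.0000 ≤ continuation, so V_0 = 5.7108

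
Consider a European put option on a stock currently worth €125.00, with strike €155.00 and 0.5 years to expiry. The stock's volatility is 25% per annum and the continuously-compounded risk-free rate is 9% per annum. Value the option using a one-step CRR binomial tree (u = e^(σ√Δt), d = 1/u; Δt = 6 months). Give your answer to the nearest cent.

€23.18

CRR parameters: u = e^(σ√Δt) = e^(0.25·√0.5) = 1.1934, d = 1/u = 0.8380
Per-period rate: rΔt = 0.09·0.5 = 0.045, so R = e^0.045 = 1.0460
Risk-neutral probability p = (e^0.045 − 0.8380)/(1.1934 − 0.8380) = 0.2081/0.3554 = 0.5854
Terminal stock prices: S_u = 149.2, S_d = 104.7
Terminal payoffs (K − S): max(5.829, 0) = 5.829, max(50.25, 0) = 50.25
Node 0 (S = 125): V_0 = e^(−0.045)·[0.5854·5.8294 + 0.4146·50.2541] = 23.1796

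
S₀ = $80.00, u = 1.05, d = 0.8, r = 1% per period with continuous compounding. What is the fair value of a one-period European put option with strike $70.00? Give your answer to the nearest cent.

Risk-neutral probability p = (e^0.01 − 0.8)/(1.05 − 0.8) = 0.2101/0.2500 = 0.8402
Terminal stock prices: S_u = 84, S_d = 64
Terminal payoffs (K − S): max(-14, 0) = 0, max(6, 0) = 6
Node 0 (S = 80): V_0 = e^(−0.01)·[0.8402·0.0000 + 0.1598·6.0000] = 0.9493

$0.95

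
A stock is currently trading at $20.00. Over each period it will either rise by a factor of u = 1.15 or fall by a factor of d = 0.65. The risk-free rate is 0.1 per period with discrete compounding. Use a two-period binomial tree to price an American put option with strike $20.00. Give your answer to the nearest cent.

Risk-neutral probability p = (1 + 0.1 − 0.65)/(1.15 − 0.65) = 0.4500/0.5000 = 0.9000
Terminal stock prices: S_uu = 26.45, S_ud = 14.95, S_dd = 8.45
Terminal payoffs (K − S): max(-6.45, 0) = 0, max(5.05, 0) = 5.05, max(11.55, 0) = 11.55
Node u (S = 23): continuation = 1/1.1·[0.9000·0.0000 + 0.1000·5.0500] = 0.4591; exercise value = 0.0000 ≤ continuation, so V_u = 0.4591
Node d (S = 13): continuation = 1/1.1·[0.9000·5.0500 + 0.1000·11.5500] = 5.1818; exercise value = 7.0000 > continuation, so V_d = 7.0000 (exercise)
Node 0 (S = 20): continuation = 1/1.1·[0.9000·0.4591 + 0.1000·7.0000] = 1.0120; exercise value = 0.0000 ≤ continuation, so V_0 = 1.0120

$1.01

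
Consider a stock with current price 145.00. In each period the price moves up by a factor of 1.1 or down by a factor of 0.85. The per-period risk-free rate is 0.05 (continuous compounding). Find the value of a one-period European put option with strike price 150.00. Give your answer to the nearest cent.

Risk-neutral probability p = (e^0.05 − 0.85)/(1.1 − 0.85) = 0.2013/0.2500 = 0.8051
Terminal stock prices: S_u = 159.5, S_d = 123.2
Terminal payoffs (K − S): max(-9.5, 0) = 0, max(26.75, 0) = 26.75
Node 0 (S = 145): V_0 = e^(−0.05)·[0.8051·0.0000 + 0.1949·26.7500] = 4.9597

4.96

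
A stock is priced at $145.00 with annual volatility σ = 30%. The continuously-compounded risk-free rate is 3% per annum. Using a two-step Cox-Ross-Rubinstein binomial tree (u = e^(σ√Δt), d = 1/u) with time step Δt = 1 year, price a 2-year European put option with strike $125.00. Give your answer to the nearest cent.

$11.77

CRR parameters: u = e^(σ√Δt) = e^(0.3·√1) = 1.3499, d = 1/u = 0.7408
Per-period rate: rΔt = 0.03·1 = 0.03, so R = e^0.03 = 1.0305
Risk-neutral probability p = (e^0.03 − 0.7408)/(1.3499 − 0.7408) = 0.2896/0.6090 = 0.4756
Terminal stock prices: S_uu = 264.2, S_ud = 145, S_dd = 79.58
Terminal payoffs (K − S): max(-139.2, 0) = 0, max(-20, 0) = 0, max(45.42, 0) = 45.42
Node u (S = 195.7): V_u = e^(−0.03)·[0.4756·0.0000 + 0.5244·0.0000] = 0.0000
Node d (S = 107.4): V_d = e^(−0.03)·[0.4756·0.0000 + 0.5244·45.4223] = 23.1172
Node 0 (S = 145): V_0 = e^(−0.03)·[0.4756·0.0000 + 0.5244·23.1172] = 11.7652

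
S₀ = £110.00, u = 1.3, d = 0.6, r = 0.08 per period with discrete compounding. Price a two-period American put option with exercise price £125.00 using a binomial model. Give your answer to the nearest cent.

£24.41

Risk-neutral probability p = (1 + 0.08 − 0.6)/(1.3 − 0.6) = 0.4800/0.7000 = 0.6857
Terminal stock prices: S_uu = 185.9, S_ud = 85.8, S_dd = 39.6
Terminal payoffs (K − S): max(-60.9, 0) = 0, max(39.2, 0) = 39.2, max(85.4, 0) = 85.4
Node u (S = 143): continuation = 1/1.08·[0.6857·0.0000 + 0.3143·39.2000] = 11.4074; exercise value = 0.0000 ≤ continuation, so V_u = 11.4074
Node d (S = 66): continuation = 1/1.08·[0.6857·39.2000 + 0.3143·85.4000] = 49.7407; exercise value = 59.0000 > continuation, so V_d = 59.0000 (exercise)
Node 0 (S = 110): continuation = 1/1.08·[0.6857·11.4074 + 0.3143·59.0000] = 24.4121; exercise value = 15.0000 ≤ continuation, so V_0 = 24.4121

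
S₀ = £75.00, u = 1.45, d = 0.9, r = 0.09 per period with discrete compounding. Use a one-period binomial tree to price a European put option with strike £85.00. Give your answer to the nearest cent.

Risk-neutral probability p = (1 + 0.09 − 0.9)/(1.45 − 0.9) = 0.1900/0.5500 = 0.3455
Terminal stock prices: S_u = 108.8, S_d = 67.5
Terminal payoffs (K − S): max(-23.75, 0) = 0, max(17.5, 0) = 17.5
Node 0 (S = 75): V_0 = 1/1.09·[0.3455·0.0000 + 0.6545·17.5000] = 10.5088

£10.51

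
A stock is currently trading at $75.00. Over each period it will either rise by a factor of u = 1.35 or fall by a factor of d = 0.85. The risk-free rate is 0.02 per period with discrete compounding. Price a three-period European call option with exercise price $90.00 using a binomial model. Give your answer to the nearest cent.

Risk-neutral probability p = (1 + 0.02 − 0.85)/(1.35 − 0.85) = 0.1700/0.5000 = 0.3400
Terminal stock prices: S_uuu = 184.5, S_uud = 116.2, S_udd = 73.15, S_ddd = 46.06
Terminal payoffs (S − K): max(94.53, 0) = 94.53, max(26.18, 0) = 26.18, max(-16.85, 0) = 0, max(-43.94, 0) = 0
Node uu (S = 136.7): V_uu = 1/1.02·[0.3400·94.5281 + 0.6600·26.1844] = 48.4522
Node ud (S = 86.06): V_ud = 1/1.02·[0.3400·26.1844 + 0.6600·0.0000] = 8.7281
Node dd (S = 54.19): V_dd = 1/1.02·[0.3400·0.0000 + 0.6600·0.0000] = 0.0000
Node u (S = 101.2): V_u = 1/1.02·[0.3400·48.4522 + 0.6600·8.7281] = 21.7983
Node d (S = 63.75): V_d = 1/1.02·[0.3400·8.7281 + 0.6600·0.0000] = 2.9094
Node 0 (S = 75): V_0 = 1/1.02·[0.3400·21.7983 + 0.6600·2.9094] = 9.1487

$9.15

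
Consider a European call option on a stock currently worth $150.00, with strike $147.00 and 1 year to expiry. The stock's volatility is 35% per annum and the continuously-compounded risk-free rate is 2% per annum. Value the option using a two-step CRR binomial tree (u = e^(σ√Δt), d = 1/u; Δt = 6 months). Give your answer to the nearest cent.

CRR parameters: u = e^(σ√Δt) = e^(0.35·√0.5) = 1.2808, d = 1/u = 0.7808
Per-period rate: rΔt = 0.02·0.5 = 0.01, so R = e^0.01 = 1.0101
Risk-neutral probability p = (e^0.01 − 0.7808)/(1.2808 − 0.7808) = 0.2293/0.5000 = 0.4585
Terminal stock prices: S_uu = 246.1, S_ud = 150, S_dd = 91.44
Terminal payoffs (S − K): max(99.07, 0) = 99.07, max(3, 0) = 3, max(-55.56, 0) = 0
Node u (S = 192.1): V_u = e^(−0.01)·[0.4585·99.0685 + 0.5415·3.0000] = 46.5832
Node d (S = 117.1): V_d = e^(−0.01)·[0.4585·3.0000 + 0.5415·0.0000] = 1.3619
Node 0 (S = 150): V_0 = e^(−0.01)·[0.4585·46.5832 + 0.5415·1.3619] = 21.8778

$21.88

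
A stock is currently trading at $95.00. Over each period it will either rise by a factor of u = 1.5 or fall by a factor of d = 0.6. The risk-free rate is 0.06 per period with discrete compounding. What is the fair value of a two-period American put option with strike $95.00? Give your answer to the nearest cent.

$19.64

Risk-neutral probability p = (1 + 0.06 − 0.6)/(1.5 − 0.6) = 0.4600/0.9000 = 0.5111
Terminal stock prices: S_uu = 213.8, S_ud = 85.5, S_dd = 34.2
Terminal payoffs (K − S): max(-118.8, 0) = 0, max(9.5, 0) = 9.5, max(60.8, 0) = 60.8
Node u (S = 142.5): continuation = 1/1.06·[0.5111·0.0000 + 0.4889·9.5000] = 4.3816; exercise value = 0.0000 ≤ continuation, so V_u = 4.3816
Node d (S = 57): continuation = 1/1.06·[0.5111·9.5000 + 0.4889·60.8000] = 32.6226; exercise value = 38.0000 > continuation, so V_d = 38.0000 (exercise)
Node 0 (S = 95): continuation = 1/1.06·[0.5111·4.3816 + 0.4889·38.0000] = 19.6389; exercise value = 0.0000 ≤ continuation, so V_0 = 19.6389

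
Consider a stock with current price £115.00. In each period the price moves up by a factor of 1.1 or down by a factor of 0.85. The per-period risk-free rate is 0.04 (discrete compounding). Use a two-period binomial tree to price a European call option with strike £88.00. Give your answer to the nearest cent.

£33.90

Risk-neutral probability p = (1 + 0.04 − 0.85)/(1.1 − 0.85) = 0.1900/0.2500 = 0.7600
Terminal stock prices: S_uu = 139.2, S_ud = 107.5, S_dd = 83.09
Terminal payoffs (S − K): max(51.15, 0) = 51.15, max(19.53, 0) = 19.53, max(-4.913, 0) = 0
Node u (S = 126.5): V_u = 1/1.04·[0.7600·51.1500 + 0.2400·19.5250] = 41.8846
Node d (S = 97.75): V_d = 1/1.04·[0.7600·19.5250 + 0.2400·0.0000] = 14.2683
Node 0 (S = 115): V_0 = 1/1.04·[0.7600·41.8846 + 0.2400·14.2683] = 33.9007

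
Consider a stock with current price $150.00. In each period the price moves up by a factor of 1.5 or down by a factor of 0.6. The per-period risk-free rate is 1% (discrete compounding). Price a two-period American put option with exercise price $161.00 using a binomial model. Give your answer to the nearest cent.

$44.59

Risk-neutral probability p = (1 + 0.01 − 0.6)/(1.5 − 0.6) = 0.4100/0.9000 = 0.4556
Terminal stock prices: S_uu = 337.5, S_ud = 135, S_dd = 54
Terminal payoffs (K − S): max(-176.5, 0) = 0, max(26, 0) = 26, max(107, 0) = 107
Node u (S = 225): continuation = 1/1.01·[0.4556·0.0000 + 0.5444·26.0000] = 14.0154; exercise value = 0.0000 ≤ continuation, so V_u = 14.0154
Node d (S = 90): continuation = 1/1.01·[0.4556·26.0000 + 0.5444·107.0000] = 69.4059; exercise value = 71.0000 > continuation, so V_d = 71.0000 (exercise)
Node 0 (S = 150): continuation = 1/1.01·[0.4556·14.0154 + 0.5444·71.0000] = 44.5944; exercise value = 11.0000 ≤ continuation, so V_0 = 44.5944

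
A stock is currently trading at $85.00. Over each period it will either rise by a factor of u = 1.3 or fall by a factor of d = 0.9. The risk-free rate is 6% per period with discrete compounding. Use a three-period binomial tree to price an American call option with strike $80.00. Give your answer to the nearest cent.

Risk-neutral probability p = (1 + 0.06 − 0.9)/(1.3 − 0.9) = 0.1600/0.4000 = 0.4000
Terminal stock prices: S_uuu = 186.7, S_uud = 129.3, S_udd = 89.51, S_ddd = 61.97
Terminal payoffs (S − K): max(106.7, 0) = 106.7, max(49.28, 0) = 49.28, max(9.505, 0) = 9.505, max(-18.03, 0) = 0
Node uu (S = 143.7): continuation = 1/1.06·[0.4000·106.7450 + 0.6000·49.2850] = 68.1783; exercise value = 63.6500 ≤ continuation, so V_uu = 68.1783
Node ud (S = 99.45): continuation = 1/1.06·[0.4000·49.2850 + 0.6000·9.5050] = 23.9783; exercise value = 19.4500 ≤ continuation, so V_ud = 23.9783
Node dd (S = 68.85): continuation = 1/1.06·[0.4000·9.5050 + 0.6000·0.0000] = 3.5868; exercise value = 0.0000 ≤ continuation, so V_dd = 3.5868
Node u (S = 110.5): continuation = 1/1.06·[0.4000·68.1783 + 0.6000·23.9783] = 39.3003; exercise value = 30.5000 ≤ continuation, so V_u = 39.3003
Node d (S = 76.5): continuation = 1/1.06·[0.4000·23.9783 + 0.6000·3.5868] = 11.0787; exercise value = 0.0000 ≤ continuation, so V_d = 11.0787
Node 0 (S = 85): continuation = 1/1.06·[0.4000·39.3003 + 0.6000·11.0787] = 21.1012; exercise value = 5.0000 ≤ continuation, so V_0 = 21.1012

$21.10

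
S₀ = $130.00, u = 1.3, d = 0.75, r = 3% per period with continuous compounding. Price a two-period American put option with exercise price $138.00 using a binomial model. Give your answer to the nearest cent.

$21.91

Risk-neutral probability p = (e^0.03 − 0.75)/(1.3 − 0.75) = 0.2805/0.5500 = 0.5099
Terminal stock prices: S_uu = 219.7, S_ud = 126.8, S_dd = 73.12
Terminal payoffs (K − S): max(-81.7, 0) = 0, max(11.25, 0) = 11.25, max(64.88, 0) = 64.88
Node u (S = 169): continuation = e^(−0.03)·[0.5099·0.0000 + 0.4901·11.2500] = 5.3505; exercise value = 0.0000 ≤ continuation, so V_u = 5.3505
Node d (S = 97.5): continuation = e^(−0.03)·[0.5099·11.2500 + 0.4901·64.8750] = 36.4215; exercise value = 40.5000 > continuation, so V_d = 40.5000 (exercise)
Node 0 (S = 130): continuation = e^(−0.03)·[0.5099·5.3505 + 0.4901·40.5000] = 21.9094; exercise value = 8.0000 ≤ continuation, so V_0 = 21.9094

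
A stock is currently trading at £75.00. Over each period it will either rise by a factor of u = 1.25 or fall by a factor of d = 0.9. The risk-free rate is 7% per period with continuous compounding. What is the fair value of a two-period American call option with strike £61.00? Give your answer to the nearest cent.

£22.03

Risk-neutral probability p = (e^0.07 − 0.9)/(1.25 − 0.9) = 0.1725/0.3500 = 0.4929
Terminal stock prices: S_uu = 117.2, S_ud = 84.38, S_dd = 60.75
Terminal payoffs (S − K): max(56.19, 0) = 56.19, max(23.38, 0) = 23.38, max(-0.25, 0) = 0
Node u (S = 93.75): continuation = e^(−0.07)·[0.4929·56.1875 + 0.5071·23.3750] = 36.8740; exercise value = 32.7500 ≤ continuation, so V_u = 36.8740
Node d (S = 67.5): continuation = e^(−0.07)·[0.4929·23.3750 + 0.5071·0.0000] = 10.7422; exercise value = 6.5000 ≤ continuation, so V_d = 10.7422
Node 0 (S = 75): continuation = e^(−0.07)·[0.4929·36.8740 + 0.5071·10.7422] = 22.0250; exercise value = 14.0000 ≤ continuation, so V_0 = 22.0250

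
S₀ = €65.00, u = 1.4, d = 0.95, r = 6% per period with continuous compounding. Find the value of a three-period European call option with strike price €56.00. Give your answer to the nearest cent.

€18.32

Risk-neutral probability p = (e^0.06 − 0.95)/(1.4 − 0.95) = 0.1118/0.4500 = 0.2485
Terminal stock prices: S_uuu = 178.4, S_uud = 121, S_udd = 82.13, S_ddd = 55.73
Terminal payoffs (S − K): max(122.4, 0) = 122.4, max(65.03, 0) = 65.03, max(26.13, 0) = 26.13, max(-0.2706, 0) = 0
Node uu (S = 127.4): V_uu = e^(−0.06)·[0.2485·122.3600 + 0.7515·65.0300] = 74.6612
Node ud (S = 86.45): V_ud = e^(−0.06)·[0.2485·65.0300 + 0.7515·26.1275] = 33.7112
Node dd (S = 58.66): V_dd = e^(−0.06)·[0.2485·26.1275 + 0.7515·0.0000] = 6.1152
Node u (S = 91): V_u = e^(−0.06)·[0.2485·74.6612 + 0.7515·33.7112] = 41.3325
Node d (S = 61.75): V_d = e^(−0.06)·[0.2485·33.7112 + 0.7515·6.1152] = 12.2180
Node 0 (S = 65): V_0 = e^(−0.06)·[0.2485·41.3325 + 0.7515·12.2180] = 18.3208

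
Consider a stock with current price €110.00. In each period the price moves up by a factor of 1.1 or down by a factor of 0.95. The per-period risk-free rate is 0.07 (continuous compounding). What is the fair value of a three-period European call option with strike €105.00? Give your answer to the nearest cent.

€24.94

Risk-neutral probability p = (e^0.07 − 0.95)/(1.1 − 0.95) = 0.1225/0.1500 = 0.8167
Terminal stock prices: S_uuu = 146.4, S_uud = 126.4, S_udd = 109.2, S_ddd = 94.31
Terminal payoffs (S − K): max(41.41, 0) = 41.41, max(21.45, 0) = 21.45, max(4.203, 0) = 4.203, max(-10.69, 0) = 0
Node uu (S = 133.1): V_uu = e^(−0.07)·[0.8167·41.4100 + 0.1833·21.4450] = 35.1986
Node ud (S = 115): V_ud = e^(−0.07)·[0.8167·21.4450 + 0.1833·4.2025] = 17.0486
Node dd (S = 99.27): V_dd = e^(−0.07)·[0.8167·4.2025 + 0.1833·0.0000] = 3.2002
Node u (S = 121): V_u = e^(−0.07)·[0.8167·35.1986 + 0.1833·17.0486] = 29.7174
Node d (S = 104.5): V_d = e^(−0.07)·[0.8167·17.0486 + 0.1833·3.2002] = 13.5295
Node 0 (S = 110): V_0 = e^(−0.07)·[0.8167·29.7174 + 0.1833·13.5295] = 24.9420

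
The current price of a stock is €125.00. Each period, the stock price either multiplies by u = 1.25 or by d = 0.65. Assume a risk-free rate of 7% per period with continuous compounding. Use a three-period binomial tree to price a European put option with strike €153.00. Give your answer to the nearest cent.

Risk-neutral probability p = (e^0.07 − 0.65)/(1.25 − 0.65) = 0.4225/0.6000 = 0.7042
Terminal stock prices: S_uuu = 244.1, S_uud = 127, S_udd = 66.02, S_ddd = 34.33
Terminal payoffs (K − S): max(-91.14, 0) = 0, max(26.05, 0) = 26.05, max(86.98, 0) = 86.98, max(118.7, 0) = 118.7
Node uu (S = 195.3): V_uu = e^(−0.07)·[0.7042·0.0000 + 0.2958·26.0469] = 7.1843
Node ud (S = 101.6): V_ud = e^(−0.07)·[0.7042·26.0469 + 0.2958·86.9844] = 41.0938
Node dd (S = 52.81): V_dd = e^(−0.07)·[0.7042·86.9844 + 0.2958·118.6719] = 89.8438
Node u (S = 156.2): V_u = e^(−0.07)·[0.7042·7.1843 + 0.2958·41.0938] = 16.0515
Node d (S = 81.25): V_d = e^(−0.07)·[0.7042·41.0938 + 0.2958·89.8438] = 51.7618
Node 0 (S = 125): V_0 = e^(−0.07)·[0.7042·16.0515 + 0.2958·51.7618] = 24.8159

€24.82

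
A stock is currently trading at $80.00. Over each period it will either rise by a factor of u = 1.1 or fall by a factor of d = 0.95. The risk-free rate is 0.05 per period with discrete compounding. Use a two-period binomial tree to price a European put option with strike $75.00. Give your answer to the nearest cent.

Risk-neutral probability p = (1 + 0.05 − 0.95)/(1.1 − 0.95) = 0.1000/0.1500 = 0.6667
Terminal stock prices: S_uu = 96.8, S_ud = 83.6, S_dd = 72.2
Terminal payoffs (K − S): max(-21.8, 0) = 0, max(-8.6, 0) = 0, max(2.8, 0) = 2.8
Node u (S = 88): V_u = 1/1.05·[0.6667·0.0000 + 0.3333·0.0000] = 0.0000
Node d (S = 76): V_d = 1/1.05·[0.6667·0.0000 + 0.3333·2.8000] = 0.8889
Node 0 (S = 80): V_0 = 1/1.05·[0.6667·0.0000 + 0.3333·0.8889] = 0.2822

$0.28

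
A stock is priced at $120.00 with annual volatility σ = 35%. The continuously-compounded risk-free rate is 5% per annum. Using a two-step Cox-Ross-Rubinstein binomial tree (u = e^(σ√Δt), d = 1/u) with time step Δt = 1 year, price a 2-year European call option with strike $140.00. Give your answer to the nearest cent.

$21.65

CRR parameters: u = e^(σ√Δt) = e^(0.35·√1) = 1.4191, d = 1/u = 0.7047
Per-period rate: rΔt = 0.05·1 = 0.05, so R = e^0.05 = 1.0513
Risk-neutral probability p = (e^0.05 − 0.7047)/(1.4191 − 0.7047) = 0.3466/0.7144 = 0.4852
Terminal stock prices: S_uu = 241.7, S_ud = 120, S_dd = 59.59
Terminal payoffs (S − K): max(101.7, 0) = 101.7, max(-20, 0) = 0, max(-80.41, 0) = 0
Node u (S = 170.3): V_u = e^(−0.05)·[0.4852·101.6503 + 0.5148·0.0000] = 46.9107
Node d (S = 84.56): V_d = e^(−0.05)·[0.4852·0.0000 + 0.5148·0.0000] = 0.0000
Node 0 (S = 120): V_0 = e^(−0.05)·[0.4852·46.9107 + 0.5148·0.0000] = 21.6489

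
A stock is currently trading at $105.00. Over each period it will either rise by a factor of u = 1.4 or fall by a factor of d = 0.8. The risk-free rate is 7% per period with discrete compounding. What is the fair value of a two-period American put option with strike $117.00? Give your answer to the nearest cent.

Risk-neutral probability p = (1 + 0.07 − 0.8)/(1.4 − 0.8) = 0.2700/0.6000 = 0.4500
Terminal stock prices: S_uu = 205.8, S_ud = 117.6, S_dd = 67.2
Terminal payoffs (K − S): max(-88.8, 0) = 0, max(-0.6, 0) = 0, max(49.8, 0) = 49.8
Node u (S = 147): continuation = 1/1.07·[0.4500·0.0000 + 0.5500·0.0000] = 0.0000; exercise value = 0.0000 ≤ continuation, so V_u = 0.0000
Node d (S = 84): continuation = 1/1.07·[0.4500·0.0000 + 0.5500·49.8000] = 25.5981; exercise value = 33.0000 > continuation, so V_d = 33.0000 (exercise)
Node 0 (S = 105): continuation = 1/1.07·[0.4500·0.0000 + 0.5500·33.0000] = 16.9626; exercise value = 12.0000 ≤ continuation, so V_0 = 16.9626

$16.96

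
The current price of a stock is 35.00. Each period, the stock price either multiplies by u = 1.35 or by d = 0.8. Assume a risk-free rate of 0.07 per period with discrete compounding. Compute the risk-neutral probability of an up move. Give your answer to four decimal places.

p = 0.4909

Risk-neutral probability p = (1 + 0.07 − 0.8)/(1.35 − 0.8) = 0.2700/0.5500 = 0.4909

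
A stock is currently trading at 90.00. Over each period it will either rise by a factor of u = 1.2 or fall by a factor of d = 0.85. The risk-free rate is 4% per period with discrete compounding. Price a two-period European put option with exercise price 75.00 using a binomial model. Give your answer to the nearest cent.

Risk-neutral probability p = (1 + 0.04 − 0.85)/(1.2 − 0.85) = 0.1900/0.3500 = 0.5429
Terminal stock prices: S_uu = 129.6, S_ud = 91.8, S_dd = 65.02
Terminal payoffs (K − S): max(-54.6, 0) = 0, max(-16.8, 0) = 0, max(9.975, 0) = 9.975
Node u (S = 108): V_u = 1/1.04·[0.5429·0.0000 + 0.4571·0.0000] = 0.0000
Node d (S = 76.5): V_d = 1/1.04·[0.5429·0.0000 + 0.4571·9.9750] = 4.3846
Node 0 (S = 90): V_0 = 1/1.04·[0.5429·0.0000 + 0.4571·4.3846] = 1.9273

1.93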